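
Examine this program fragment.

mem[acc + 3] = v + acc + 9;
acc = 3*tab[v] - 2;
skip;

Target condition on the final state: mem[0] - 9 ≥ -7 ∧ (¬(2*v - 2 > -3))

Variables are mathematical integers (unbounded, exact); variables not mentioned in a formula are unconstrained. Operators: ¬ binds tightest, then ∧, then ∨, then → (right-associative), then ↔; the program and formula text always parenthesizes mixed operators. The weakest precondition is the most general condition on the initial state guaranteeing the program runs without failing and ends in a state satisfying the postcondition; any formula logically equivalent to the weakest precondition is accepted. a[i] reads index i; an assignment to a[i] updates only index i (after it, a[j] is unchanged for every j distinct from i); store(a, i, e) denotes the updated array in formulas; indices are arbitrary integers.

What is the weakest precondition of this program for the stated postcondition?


Working backward. After the program, the postcondition mem[0] - 9 ≥ -7 ∧ (¬(2*v - 2 > -3)) must hold; in canonical form it is mem[0] ≥ 2 ∧ (¬(2*v > -1)).
Before skip: mem[0] ≥ 2 ∧ (¬(2*v > -1))
Before acc := 3*tab[v] - 2: mem[0] ≥ 2 ∧ (¬(2*v > -1))
Before mem[acc + 3] := v + acc + 9: store(mem, acc + 3, acc + v + 9)[0] ≥ 2 ∧ (¬(2*v > -1))
Answer: WP = store(mem, acc + 3, acc + v + 9)[0] ≥ 2 ∧ (¬(2*v > -1))


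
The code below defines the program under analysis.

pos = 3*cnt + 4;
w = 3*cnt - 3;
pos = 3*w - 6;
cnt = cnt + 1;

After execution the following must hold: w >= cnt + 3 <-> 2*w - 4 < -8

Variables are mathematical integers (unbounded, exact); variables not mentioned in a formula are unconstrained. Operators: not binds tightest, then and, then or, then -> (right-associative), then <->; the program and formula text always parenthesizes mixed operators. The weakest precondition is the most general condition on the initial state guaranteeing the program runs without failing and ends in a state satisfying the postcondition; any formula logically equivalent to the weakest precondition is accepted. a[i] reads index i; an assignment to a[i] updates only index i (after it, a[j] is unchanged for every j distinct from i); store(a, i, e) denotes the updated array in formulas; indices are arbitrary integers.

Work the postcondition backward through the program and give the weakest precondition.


Working backward. After the program, the postcondition w >= cnt + 3 <-> 2*w - 4 < -8 must hold; in canonical form it is w >= cnt + 3 <-> 2*w < -4.
Before cnt := cnt + 1: w >= cnt + 4 <-> 2*w < -4
Before pos := 3*w - 6: w >= cnt + 4 <-> 2*w < -4
Before w := 3*cnt - 3: 2*cnt >= 7 <-> 6*cnt < 2
Before pos := 3*cnt + 4: 2*cnt >= 7 <-> 6*cnt < 2
Answer: WP = 2*cnt >= 7 <-> 6*cnt < 2


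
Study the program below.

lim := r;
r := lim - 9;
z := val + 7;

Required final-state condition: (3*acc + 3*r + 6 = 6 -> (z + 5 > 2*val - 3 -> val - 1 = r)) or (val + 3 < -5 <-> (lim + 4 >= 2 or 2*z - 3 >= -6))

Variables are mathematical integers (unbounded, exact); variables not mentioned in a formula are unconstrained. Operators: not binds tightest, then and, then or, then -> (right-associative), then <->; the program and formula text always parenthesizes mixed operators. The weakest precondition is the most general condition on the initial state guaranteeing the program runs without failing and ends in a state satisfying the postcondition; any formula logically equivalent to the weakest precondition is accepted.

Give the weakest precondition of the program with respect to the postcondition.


Working backward. After the program, the postcondition (3*acc + 3*r + 6 = 6 -> (z + 5 > 2*val - 3 -> val - 1 = r)) or (val + 3 < -5 <-> (lim + 4 >= 2 or 2*z - 3 >= -6)) must hold; in canonical form it is (3*acc + 3*r = 0 -> (z > 2*val - 8 -> val = r + 1)) or (val < -8 <-> (lim >= -2 or 2*z >= -3)).
Before z := val + 7: (3*acc + 3*r = 0 -> (val < 15 -> val = r + 1)) or (val < -8 <-> (lim >= -2 or 2*val >= -17))
Before r := lim - 9: (3*acc + 3*lim = 27 -> (val < 15 -> val = lim - 8)) or (val < -8 <-> (lim >= -2 or 2*val >= -17))
Before lim := r: (3*acc + 3*r = 27 -> (val < 15 -> val = r - 8)) or (val < -8 <-> (r >= -2 or 2*val >= -17))
Answer: WP = (3*acc + 3*r = 27 -> (val < 15 -> val = r - 8)) or (val < -8 <-> (r >= -2 or 2*val >= -17))


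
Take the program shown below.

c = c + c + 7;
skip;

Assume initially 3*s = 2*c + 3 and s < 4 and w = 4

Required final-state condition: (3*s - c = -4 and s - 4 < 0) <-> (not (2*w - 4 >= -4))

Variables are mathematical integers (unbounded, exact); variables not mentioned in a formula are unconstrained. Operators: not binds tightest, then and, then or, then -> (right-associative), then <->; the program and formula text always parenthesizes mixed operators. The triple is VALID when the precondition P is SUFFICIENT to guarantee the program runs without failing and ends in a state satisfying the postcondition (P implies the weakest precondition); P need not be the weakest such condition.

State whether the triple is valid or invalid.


Working backward. After the program, the postcondition (3*s - c = -4 and s - 4 < 0) <-> (not (2*w - 4 >= -4)) must hold; in canonical form it is (3*s = c - 4 and s < 4) <-> (not (2*w >= 0)).
Before skip: (3*s = c - 4 and s < 4) <-> (not (2*w >= 0))
Before c := c + c + 7: (3*s = 2*c + 3 and s < 4) <-> (not (2*w >= 0))
The weakest precondition is (3*s = 2*c + 3 and s < 4) <-> (not (2*w >= 0)).
Check whether 3*s = 2*c + 3 and s < 4 and w = 4 implies it.
Countermodel: at the initial state c = 0, s = 1, w = 4, the precondition holds but the weakest precondition fails.
Answer: invalid


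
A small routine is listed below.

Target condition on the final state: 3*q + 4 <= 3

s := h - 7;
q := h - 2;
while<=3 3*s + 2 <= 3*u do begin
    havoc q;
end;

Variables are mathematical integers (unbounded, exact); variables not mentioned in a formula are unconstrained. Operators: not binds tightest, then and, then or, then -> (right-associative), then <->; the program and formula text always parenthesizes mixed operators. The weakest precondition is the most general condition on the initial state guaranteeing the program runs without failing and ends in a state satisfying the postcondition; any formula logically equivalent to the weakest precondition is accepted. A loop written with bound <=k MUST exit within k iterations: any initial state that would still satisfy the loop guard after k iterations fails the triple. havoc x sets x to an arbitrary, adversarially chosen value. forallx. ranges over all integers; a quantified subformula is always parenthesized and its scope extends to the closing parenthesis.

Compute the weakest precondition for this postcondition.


Working backward. After the program, the postcondition 3*q + 4 <= 3 must hold; in canonical form it is 3*q <= -1.
Before the loop (bound <=3), unroll the exhaustion recursion (WP_0 = exit-now case; WP_j = one more guarded iteration, up to j = 3):
  WP_0: (not (3*s <= 3*u - 2)) and 3*q <= -1
  WP_1: (3*s <= 3*u - 2 -> (forall q_1. ((not (3*s <= 3*u - 2)) and 3*q_1 <= -1))) and ((not (3*s <= 3*u - 2)) -> 3*q <= -1)
  WP_2: (3*s <= 3*u - 2 -> (forall q_2. ((3*s <= 3*u - 2 -> (forall q_1. ((not (3*s <= 3*u - 2)) and 3*q_1 <= -1))) and ((not (3*s <= 3*u - 2)) -> 3*q_2 <= -1)))) and ((not (3*s <= 3*u - 2)) -> 3*q <= -1)
  WP_3: (3*s <= 3*u - 2 -> (forall q_3. ((3*s <= 3*u - 2 -> (forall q_2. ((3*s <= 3*u - 2 -> (forall q_1. ((not (3*s <= 3*u - 2)) and 3*q_1 <= -1))) and ((not (3*s <= 3*u - 2)) -> 3*q_2 <= -1)))) and ((not (3*s <= 3*u - 2)) -> 3*q_3 <= -1)))) and ((not (3*s <= 3*u - 2)) -> 3*q <= -1)
So before the loop: (3*s <= 3*u - 2 -> (forall q_3. ((3*s <= 3*u - 2 -> (forall q_2. ((3*s <= 3*u - 2 -> (forall q_1. ((not (3*s <= 3*u - 2)) and 3*q_1 <= -1))) and ((not (3*s <= 3*u - 2)) -> 3*q_2 <= -1)))) and ((not (3*s <= 3*u - 2)) -> 3*q_3 <= -1)))) and ((not (3*s <= 3*u - 2)) -> 3*q <= -1)
Before q := h - 2: (3*s <= 3*u - 2 -> (forall q_3. ((3*s <= 3*u - 2 -> (forall q_2. ((3*s <= 3*u - 2 -> (forall q_1. ((not (3*s <= 3*u - 2)) and 3*q_1 <= -1))) and ((not (3*s <= 3*u - 2)) -> 3*q_2 <= -1)))) and ((not (3*s <= 3*u - 2)) -> 3*q_3 <= -1)))) and ((not (3*s <= 3*u - 2)) -> 3*h <= 5)
Before s := h - 7: (3*h <= 3*u + 19 -> (forall q_3. ((3*h <= 3*u + 19 -> (forall q_2. ((3*h <= 3*u + 19 -> (forall q_1. ((not (3*h <= 3*u + 19)) and 3*q_1 <= -1))) and ((not (3*h <= 3*u + 19)) -> 3*q_2 <= -1)))) and ((not (3*h <= 3*u + 19)) -> 3*q_3 <= -1)))) and ((not (3*h <= 3*u + 19)) -> 3*h <= 5)
Answer: WP = (3*h <= 3*u + 19 -> (forall q_3. ((3*h <= 3*u + 19 -> (forall q_2. ((3*h <= 3*u + 19 -> (forall q_1. ((not (3*h <= 3*u + 19)) and 3*q_1 <= -1))) and ((not (3*h <= 3*u + 19)) -> 3*q_2 <= -1)))) and ((not (3*h <= 3*u + 19)) -> 3*q_3 <= -1)))) and ((not (3*h <= 3*u + 19)) -> 3*h <= 5)


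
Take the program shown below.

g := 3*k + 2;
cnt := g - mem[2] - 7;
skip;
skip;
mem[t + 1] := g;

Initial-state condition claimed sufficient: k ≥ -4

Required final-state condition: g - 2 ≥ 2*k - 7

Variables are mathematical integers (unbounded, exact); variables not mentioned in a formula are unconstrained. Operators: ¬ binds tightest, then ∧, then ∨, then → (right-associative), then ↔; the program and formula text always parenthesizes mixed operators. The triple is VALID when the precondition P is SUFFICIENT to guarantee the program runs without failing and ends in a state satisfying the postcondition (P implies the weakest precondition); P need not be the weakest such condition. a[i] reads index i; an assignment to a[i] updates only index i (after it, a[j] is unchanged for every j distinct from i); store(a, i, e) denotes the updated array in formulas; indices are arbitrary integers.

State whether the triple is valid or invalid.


Working backward. After the program, the postcondition g - 2 ≥ 2*k - 7 must hold; in canonical form it is g ≥ 2*k - 5.
Before mem[t + 1] := g: g ≥ 2*k - 5
Before skip: g ≥ 2*k - 5
Before skip: g ≥ 2*k - 5
Before cnt := g - mem[2] - 7: g ≥ 2*k - 5
Before g := 3*k + 2: k ≥ -7
The weakest precondition is k ≥ -7.
Check whether k ≥ -4 implies it.
Every state satisfying the precondition satisfies the weakest precondition: the implication holds.
Answer: valid


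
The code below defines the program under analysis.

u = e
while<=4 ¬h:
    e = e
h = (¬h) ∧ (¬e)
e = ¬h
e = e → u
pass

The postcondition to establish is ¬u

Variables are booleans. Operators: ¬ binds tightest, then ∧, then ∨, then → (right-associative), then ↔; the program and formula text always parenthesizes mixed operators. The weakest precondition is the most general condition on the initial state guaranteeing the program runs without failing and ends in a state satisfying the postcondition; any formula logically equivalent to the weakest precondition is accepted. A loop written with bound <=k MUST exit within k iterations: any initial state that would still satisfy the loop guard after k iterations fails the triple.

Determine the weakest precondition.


Working backward. After the program, ¬u must hold.
Before skip: ¬u
Before e := e → u: ¬u
Before e := ¬h: ¬u
Before h := (¬h) ∧ (¬e): ¬u
Before the loop (bound <=4), unroll the exhaustion recursion (WP_0 = exit-now case; WP_j = one more guarded iteration, up to j = 4):
  WP_0: h ∧ (¬u)
  WP_1: ((¬h) → (h ∧ (¬u))) ∧ (h → (¬u))
  WP_2: ((¬h) → (((¬h) → (h ∧ (¬u))) ∧ (h → (¬u)))) ∧ (h → (¬u))
  WP_3: ((¬h) → (((¬h) → (((¬h) → (h ∧ (¬u))) ∧ (h → (¬u)))) ∧ (h → (¬u)))) ∧ (h → (¬u))
  WP_4: ((¬h) → (((¬h) → (((¬h) → (((¬h) → (h ∧ (¬u))) ∧ (h → (¬u)))) ∧ (h → (¬u)))) ∧ (h → (¬u)))) ∧ (h → (¬u))
So before the loop: ((¬h) → (((¬h) → (((¬h) → (((¬h) → (h ∧ (¬u))) ∧ (h → (¬u)))) ∧ (h → (¬u)))) ∧ (h → (¬u)))) ∧ (h → (¬u))
Before u := e: ((¬h) → (((¬h) → (((¬h) → (((¬h) → (h ∧ (¬e))) ∧ (h → (¬e)))) ∧ (h → (¬e)))) ∧ (h → (¬e)))) ∧ (h → (¬e))
Answer: WP = ((¬h) → (((¬h) → (((¬h) → (((¬h) → (h ∧ (¬e))) ∧ (h → (¬e)))) ∧ (h → (¬e)))) ∧ (h → (¬e)))) ∧ (h → (¬e))


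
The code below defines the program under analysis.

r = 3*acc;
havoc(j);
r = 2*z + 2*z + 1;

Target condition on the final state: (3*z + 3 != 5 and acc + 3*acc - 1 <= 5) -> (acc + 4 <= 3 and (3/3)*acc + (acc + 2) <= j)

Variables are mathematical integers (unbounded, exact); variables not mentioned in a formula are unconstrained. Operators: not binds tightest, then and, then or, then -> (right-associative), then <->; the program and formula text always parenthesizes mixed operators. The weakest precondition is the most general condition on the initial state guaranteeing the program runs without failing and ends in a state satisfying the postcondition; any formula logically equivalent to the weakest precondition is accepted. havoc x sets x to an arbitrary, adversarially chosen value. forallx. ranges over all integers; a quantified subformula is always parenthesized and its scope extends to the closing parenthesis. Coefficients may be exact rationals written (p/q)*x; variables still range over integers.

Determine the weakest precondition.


Working backward. After the program, the postcondition (3*z + 3 != 5 and acc + 3*acc - 1 <= 5) -> (acc + 4 <= 3 and (3/3)*acc + (acc + 2) <= j) must hold; in canonical form it is (3*z != 2 and 4*acc <= 6) -> (acc <= -1 and 2*acc <= j - 2).
Before r := 2*z + 2*z + 1: (3*z != 2 and 4*acc <= 6) -> (acc <= -1 and 2*acc <= j - 2)
Before havoc j: forall j_1. ((3*z != 2 and 4*acc <= 6) -> (acc <= -1 and 2*acc <= j_1 - 2))
Before r := 3*acc: forall j_1. ((3*z != 2 and 4*acc <= 6) -> (acc <= -1 and 2*acc <= j_1 - 2))
Answer: WP = forall j_1. ((3*z != 2 and 4*acc <= 6) -> (acc <= -1 and 2*acc <= j_1 - 2))


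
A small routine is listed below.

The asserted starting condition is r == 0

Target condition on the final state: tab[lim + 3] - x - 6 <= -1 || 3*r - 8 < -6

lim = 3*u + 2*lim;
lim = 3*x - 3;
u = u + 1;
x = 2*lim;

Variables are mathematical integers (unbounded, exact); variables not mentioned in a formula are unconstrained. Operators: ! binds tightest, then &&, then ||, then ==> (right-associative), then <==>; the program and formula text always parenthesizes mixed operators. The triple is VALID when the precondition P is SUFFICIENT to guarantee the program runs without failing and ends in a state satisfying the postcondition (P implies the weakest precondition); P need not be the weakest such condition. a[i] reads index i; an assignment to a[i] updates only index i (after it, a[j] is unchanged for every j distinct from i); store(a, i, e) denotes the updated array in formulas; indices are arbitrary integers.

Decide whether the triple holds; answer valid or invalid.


Working backward. After the program, the postcondition tab[lim + 3] - x - 6 <= -1 || 3*r - 8 < -6 must hold; in canonical form it is tab[lim + 3] <= x + 5 || 3*r < 2.
Before x := 2*lim: tab[lim + 3] <= 2*lim + 5 || 3*r < 2
Before u := u + 1: tab[lim + 3] <= 2*lim + 5 || 3*r < 2
Before lim := 3*x - 3: tab[3*x] <= 6*x - 1 || 3*r < 2
Before lim := 3*u + 2*lim: tab[3*x] <= 6*x - 1 || 3*r < 2
The weakest precondition is tab[3*x] <= 6*x - 1 || 3*r < 2.
Check whether r == 0 implies it.
Every state satisfying the precondition satisfies the weakest precondition: the implication holds.
Answer: valid


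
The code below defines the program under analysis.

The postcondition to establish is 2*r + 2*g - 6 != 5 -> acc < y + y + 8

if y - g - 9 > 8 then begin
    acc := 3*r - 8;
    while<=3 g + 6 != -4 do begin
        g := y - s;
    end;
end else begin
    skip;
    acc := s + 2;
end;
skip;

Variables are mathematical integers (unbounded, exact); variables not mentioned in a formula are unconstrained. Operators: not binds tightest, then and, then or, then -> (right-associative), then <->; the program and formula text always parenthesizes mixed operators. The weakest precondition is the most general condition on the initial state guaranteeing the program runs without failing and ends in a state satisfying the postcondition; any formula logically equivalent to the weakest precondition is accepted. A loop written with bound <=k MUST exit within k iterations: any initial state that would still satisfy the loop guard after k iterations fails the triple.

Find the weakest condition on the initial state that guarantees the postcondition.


Working backward. After the program, the postcondition 2*r + 2*g - 6 != 5 -> acc < y + y + 8 must hold; in canonical form it is 2*g + 2*r != 11 -> acc < 2*y + 8.
Before skip: 2*g + 2*r != 11 -> acc < 2*y + 8
Then branch requires (g != -10 -> ((y != s - 10 -> ((y != s - 10 -> ((not (y != s - 10)) and (2*r + 2*y != 2*s + 11 -> 3*r < 2*y + 16))) and ((not (y != s - 10)) -> (2*r + 2*y != 2*s + 11 -> 3*r < 2*y + 16)))) and ((not (y != s - 10)) -> (2*r + 2*y != 2*s + 11 -> 3*r < 2*y + 16)))) and ((not (g != -10)) -> (2*g + 2*r != 11 -> 3*r < 2*y + 16)); else branch requires 2*g + 2*r != 11 -> s < 2*y + 6.
Before the if: (y > g + 17 -> ((g != -10 -> ((y != s - 10 -> ((y != s - 10 -> ((not (y != s - 10)) and (2*r + 2*y != 2*s + 11 -> 3*r < 2*y + 16))) and ((not (y != s - 10)) -> (2*r + 2*y != 2*s + 11 -> 3*r < 2*y + 16)))) and ((not (y != s - 10)) -> (2*r + 2*y != 2*s + 11 -> 3*r < 2*y + 16)))) and ((not (g != -10)) -> (2*g + 2*r != 11 -> 3*r < 2*y + 16)))) and ((not (y > g + 17)) -> (2*g + 2*r != 11 -> s < 2*y + 6))
Answer: WP = (y > g + 17 -> ((g != -10 -> ((y != s - 10 -> ((y != s - 10 -> ((not (y != s - 10)) and (2*r + 2*y != 2*s + 11 -> 3*r < 2*y + 16))) and ((not (y != s - 10)) -> (2*r + 2*y != 2*s + 11 -> 3*r < 2*y + 16)))) and ((not (y != s - 10)) -> (2*r + 2*y != 2*s + 11 -> 3*r < 2*y + 16)))) and ((not (g != -10)) -> (2*g + 2*r != 11 -> 3*r < 2*y + 16)))) and ((not (y > g + 17)) -> (2*g + 2*r != 11 -> s < 2*y + 6))


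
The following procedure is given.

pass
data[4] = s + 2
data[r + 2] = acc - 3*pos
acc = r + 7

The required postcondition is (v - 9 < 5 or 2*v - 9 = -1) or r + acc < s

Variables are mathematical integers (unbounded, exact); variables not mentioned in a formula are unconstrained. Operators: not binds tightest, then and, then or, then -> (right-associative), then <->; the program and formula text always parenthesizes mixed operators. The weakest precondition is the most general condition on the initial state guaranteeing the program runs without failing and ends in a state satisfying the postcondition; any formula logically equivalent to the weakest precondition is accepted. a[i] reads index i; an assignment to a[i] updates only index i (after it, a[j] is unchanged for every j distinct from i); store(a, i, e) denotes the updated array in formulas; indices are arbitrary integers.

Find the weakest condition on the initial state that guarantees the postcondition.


Working backward. After the program, the postcondition (v - 9 < 5 or 2*v - 9 = -1) or r + acc < s must hold; in canonical form it is v < 14 or 2*v = 8 or acc + r < s.
Before acc := r + 7: v < 14 or 2*v = 8 or 2*r < s - 7
Before data[r + 2] := acc - 3*pos: v < 14 or 2*v = 8 or 2*r < s - 7
Before data[4] := s + 2: v < 14 or 2*v = 8 or 2*r < s - 7
Before skip: v < 14 or 2*v = 8 or 2*r < s - 7
Answer: WP = v < 14 or 2*v = 8 or 2*r < s - 7


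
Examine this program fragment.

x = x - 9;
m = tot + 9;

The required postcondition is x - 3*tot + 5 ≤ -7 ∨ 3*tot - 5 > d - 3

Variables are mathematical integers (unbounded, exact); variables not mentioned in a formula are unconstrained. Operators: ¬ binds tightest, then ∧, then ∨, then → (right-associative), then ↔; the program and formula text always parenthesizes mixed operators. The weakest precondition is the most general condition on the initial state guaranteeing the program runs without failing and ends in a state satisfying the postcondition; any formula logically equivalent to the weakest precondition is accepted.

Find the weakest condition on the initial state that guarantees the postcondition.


Working backward. After the program, the postcondition x - 3*tot + 5 ≤ -7 ∨ 3*tot - 5 > d - 3 must hold; in canonical form it is x ≤ 3*tot - 12 ∨ 3*tot > d + 2.
Before m := tot + 9: x ≤ 3*tot - 12 ∨ 3*tot > d + 2
Before x := x - 9: x ≤ 3*tot - 3 ∨ 3*tot > d + 2
Answer: WP = x ≤ 3*tot - 3 ∨ 3*tot > d + 2


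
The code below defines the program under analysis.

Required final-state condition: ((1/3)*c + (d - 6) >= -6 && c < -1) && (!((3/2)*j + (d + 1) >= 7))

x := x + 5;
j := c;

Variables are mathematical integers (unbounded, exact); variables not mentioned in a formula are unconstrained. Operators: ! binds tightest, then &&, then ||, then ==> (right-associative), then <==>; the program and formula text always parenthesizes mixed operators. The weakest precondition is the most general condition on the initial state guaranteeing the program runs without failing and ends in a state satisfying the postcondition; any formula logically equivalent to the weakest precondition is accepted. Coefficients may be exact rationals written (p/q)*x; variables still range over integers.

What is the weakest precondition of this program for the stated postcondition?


Working backward. After the program, the postcondition ((1/3)*c + (d - 6) >= -6 && c < -1) && (!((3/2)*j + (d + 1) >= 7)) must hold; in canonical form it is (1/3)*c + d >= 0 && c < -1 && (!(d + (3/2)*j >= 6)).
Before j := c: (1/3)*c + d >= 0 && c < -1 && (!((3/2)*c + d >= 6))
Before x := x + 5: (1/3)*c + d >= 0 && c < -1 && (!((3/2)*c + d >= 6))
Answer: WP = (1/3)*c + d >= 0 && c < -1 && (!((3/2)*c + d >= 6))


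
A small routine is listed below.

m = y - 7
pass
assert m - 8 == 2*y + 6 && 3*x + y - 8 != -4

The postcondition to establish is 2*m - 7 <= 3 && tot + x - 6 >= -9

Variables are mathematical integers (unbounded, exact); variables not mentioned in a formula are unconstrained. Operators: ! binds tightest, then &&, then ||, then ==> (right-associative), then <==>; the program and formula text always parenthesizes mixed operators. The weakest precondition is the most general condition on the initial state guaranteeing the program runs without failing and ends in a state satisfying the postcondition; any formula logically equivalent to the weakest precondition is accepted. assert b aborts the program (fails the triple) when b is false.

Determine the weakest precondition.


Working backward. After the program, the postcondition 2*m - 7 <= 3 && tot + x - 6 >= -9 must hold; in canonical form it is 2*m <= 10 && tot + x >= -3.
Before assert m - 8 == 2*y + 6 && 3*x + y - 8 != -4: m == 2*y + 14 && 3*x + y != 4 && 2*m <= 10 && tot + x >= -3
Before skip: m == 2*y + 14 && 3*x + y != 4 && 2*m <= 10 && tot + x >= -3
Before m := y - 7: y == -21 && 3*x + y != 4 && 2*y <= 24 && tot + x >= -3
Answer: WP = y == -21 && 3*x + y != 4 && 2*y <= 24 && tot + x >= -3


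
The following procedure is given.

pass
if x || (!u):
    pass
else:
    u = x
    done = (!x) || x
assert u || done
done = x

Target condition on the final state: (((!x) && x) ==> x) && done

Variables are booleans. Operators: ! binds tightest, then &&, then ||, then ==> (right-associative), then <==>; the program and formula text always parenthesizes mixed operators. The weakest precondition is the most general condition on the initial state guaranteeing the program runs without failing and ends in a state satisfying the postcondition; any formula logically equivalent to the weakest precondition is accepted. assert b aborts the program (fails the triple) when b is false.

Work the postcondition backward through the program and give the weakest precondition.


Working backward. After the program, the postcondition (((!x) && x) ==> x) && done must hold; in canonical form it is done.
Before done := x: x
Before assert u || done: (u || done) && x
Then branch requires (u || done) && x; else branch requires x.
Before the if: ((x || (!u)) ==> ((u || done) && x)) && ((!(x || (!u))) ==> x)
Before skip: ((x || (!u)) ==> ((u || done) && x)) && ((!(x || (!u))) ==> x)
Answer: WP = ((x || (!u)) ==> ((u || done) && x)) && ((!(x || (!u))) ==> x)


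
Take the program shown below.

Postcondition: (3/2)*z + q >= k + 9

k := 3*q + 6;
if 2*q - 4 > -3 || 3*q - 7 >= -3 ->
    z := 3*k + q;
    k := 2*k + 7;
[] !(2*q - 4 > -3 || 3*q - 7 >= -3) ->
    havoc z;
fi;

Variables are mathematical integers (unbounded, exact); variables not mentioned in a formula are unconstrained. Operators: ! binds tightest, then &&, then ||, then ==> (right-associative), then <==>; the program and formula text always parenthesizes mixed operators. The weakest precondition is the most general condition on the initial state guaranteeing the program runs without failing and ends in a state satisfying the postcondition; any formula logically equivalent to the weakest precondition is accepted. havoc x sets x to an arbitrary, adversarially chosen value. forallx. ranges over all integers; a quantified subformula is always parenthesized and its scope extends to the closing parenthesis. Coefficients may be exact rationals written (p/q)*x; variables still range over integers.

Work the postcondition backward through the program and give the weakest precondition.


Working backward. After the program, the postcondition (3/2)*z + q >= k + 9 must hold; in canonical form it is q + (3/2)*z >= k + 9.
Then branch requires (5/2)*k + (5/2)*q >= 16; else branch requires forall z_1. q + (3/2)*z_1 >= k + 9.
Before the if: ((2*q > 1 || 3*q >= 4) ==> (5/2)*k + (5/2)*q >= 16) && ((!(2*q > 1 || 3*q >= 4)) ==> (forall z_1. q + (3/2)*z_1 >= k + 9))
Before k := 3*q + 6: ((2*q > 1 || 3*q >= 4) ==> 10*q >= 1) && ((!(2*q > 1 || 3*q >= 4)) ==> (forall z_1. (3/2)*z_1 >= 2*q + 15))
Answer: WP = ((2*q > 1 || 3*q >= 4) ==> 10*q >= 1) && ((!(2*q > 1 || 3*q >= 4)) ==> (forall z_1. (3/2)*z_1 >= 2*q + 15))


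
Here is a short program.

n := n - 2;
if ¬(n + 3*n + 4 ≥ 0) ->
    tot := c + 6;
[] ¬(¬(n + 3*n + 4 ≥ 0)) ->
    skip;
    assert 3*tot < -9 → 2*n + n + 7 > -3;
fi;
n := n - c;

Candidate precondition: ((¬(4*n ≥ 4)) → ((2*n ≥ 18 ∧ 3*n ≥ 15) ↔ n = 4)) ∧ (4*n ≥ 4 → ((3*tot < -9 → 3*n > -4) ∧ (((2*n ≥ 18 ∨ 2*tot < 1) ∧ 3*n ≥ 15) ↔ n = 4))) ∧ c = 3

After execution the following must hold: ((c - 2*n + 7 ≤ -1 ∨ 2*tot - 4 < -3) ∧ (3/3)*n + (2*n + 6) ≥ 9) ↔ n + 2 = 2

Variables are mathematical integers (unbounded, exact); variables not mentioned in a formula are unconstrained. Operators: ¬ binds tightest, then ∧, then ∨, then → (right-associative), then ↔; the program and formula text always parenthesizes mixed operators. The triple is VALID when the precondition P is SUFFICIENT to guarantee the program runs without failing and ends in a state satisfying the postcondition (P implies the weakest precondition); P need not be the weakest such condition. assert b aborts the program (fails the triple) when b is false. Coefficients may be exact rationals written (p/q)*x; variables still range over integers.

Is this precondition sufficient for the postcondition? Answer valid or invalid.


Working backward. After the program, the postcondition ((c - 2*n + 7 ≤ -1 ∨ 2*tot - 4 < -3) ∧ (3/3)*n + (2*n + 6) ≥ 9) ↔ n + 2 = 2 must hold; in canonical form it is ((c ≤ 2*n - 8 ∨ 2*tot < 1) ∧ 3*n ≥ 3) ↔ n = 0.
Before n := n - c: ((3*c ≤ 2*n - 8 ∨ 2*tot < 1) ∧ 3*n ≥ 3*c + 3) ↔ n = c
Then branch requires ((3*c ≤ 2*n - 8 ∨ 2*c < -11) ∧ 3*n ≥ 3*c + 3) ↔ n = c; else branch requires (3*tot < -9 → 3*n > -10) ∧ (((3*c ≤ 2*n - 8 ∨ 2*tot < 1) ∧ 3*n ≥ 3*c + 3) ↔ n = c).
Before the if: ((¬(4*n ≥ -4)) → (((3*c ≤ 2*n - 8 ∨ 2*c < -11) ∧ 3*n ≥ 3*c + 3) ↔ n = c)) ∧ (4*n ≥ -4 → ((3*tot < -9 → 3*n > -10) ∧ (((3*c ≤ 2*n - 8 ∨ 2*tot < 1) ∧ 3*n ≥ 3*c + 3) ↔ n = c)))
Before n := n - 2: ((¬(4*n ≥ 4)) → (((3*c ≤ 2*n - 12 ∨ 2*c < -11) ∧ 3*n ≥ 3*c + 9) ↔ n = c + 2)) ∧ (4*n ≥ 4 → ((3*tot < -9 → 3*n > -4) ∧ (((3*c ≤ 2*n - 12 ∨ 2*tot < 1) ∧ 3*n ≥ 3*c + 9) ↔ n = c + 2)))
The weakest precondition is ((¬(4*n ≥ 4)) → (((3*c ≤ 2*n - 12 ∨ 2*c < -11) ∧ 3*n ≥ 3*c + 9) ↔ n = c + 2)) ∧ (4*n ≥ 4 → ((3*tot < -9 → 3*n > -4) ∧ (((3*c ≤ 2*n - 12 ∨ 2*tot < 1) ∧ 3*n ≥ 3*c + 9) ↔ n = c + 2))).
Check whether ((¬(4*n ≥ 4)) → ((2*n ≥ 18 ∧ 3*n ≥ 15) ↔ n = 4)) ∧ (4*n ≥ 4 → ((3*tot < -9 → 3*n > -4) ∧ (((2*n ≥ 18 ∨ 2*tot < 1) ∧ 3*n ≥ 15) ↔ n = 4))) ∧ c = 3 implies it.
Countermodel: at the initial state c = 3, n = 5, tot = 1, the precondition holds but the weakest precondition fails.
Answer: invalid


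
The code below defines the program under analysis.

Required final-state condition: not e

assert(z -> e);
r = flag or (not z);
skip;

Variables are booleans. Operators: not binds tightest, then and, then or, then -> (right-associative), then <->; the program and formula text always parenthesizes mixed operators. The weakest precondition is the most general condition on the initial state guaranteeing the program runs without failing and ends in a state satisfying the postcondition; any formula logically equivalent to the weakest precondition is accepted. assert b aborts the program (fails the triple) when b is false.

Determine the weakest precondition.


Working backward. After the program, not e must hold.
Before skip: not e
Before r := flag or (not z): not e
Before assert z -> e: (z -> e) and (not e)
Answer: WP = (z -> e) and (not e)


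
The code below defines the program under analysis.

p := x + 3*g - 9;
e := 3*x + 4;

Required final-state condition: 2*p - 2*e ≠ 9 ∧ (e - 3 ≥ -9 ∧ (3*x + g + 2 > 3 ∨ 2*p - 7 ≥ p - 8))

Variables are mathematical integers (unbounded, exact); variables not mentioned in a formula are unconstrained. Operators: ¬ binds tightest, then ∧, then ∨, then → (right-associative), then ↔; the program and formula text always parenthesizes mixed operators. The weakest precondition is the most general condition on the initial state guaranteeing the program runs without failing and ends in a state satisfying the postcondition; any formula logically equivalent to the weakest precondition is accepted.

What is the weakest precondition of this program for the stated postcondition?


Working backward. After the program, the postcondition 2*p - 2*e ≠ 9 ∧ (e - 3 ≥ -9 ∧ (3*x + g + 2 > 3 ∨ 2*p - 7 ≥ p - 8)) must hold; in canonical form it is 2*p ≠ 2*e + 9 ∧ e ≥ -6 ∧ (g + 3*x > 1 ∨ p ≥ -1).
Before e := 3*x + 4: 2*p ≠ 6*x + 17 ∧ 3*x ≥ -10 ∧ (g + 3*x > 1 ∨ p ≥ -1)
Before p := x + 3*g - 9: 6*g ≠ 4*x + 35 ∧ 3*x ≥ -10 ∧ (g + 3*x > 1 ∨ 3*g + x ≥ 8)
Answer: WP = 6*g ≠ 4*x + 35 ∧ 3*x ≥ -10 ∧ (g + 3*x > 1 ∨ 3*g + x ≥ 8)


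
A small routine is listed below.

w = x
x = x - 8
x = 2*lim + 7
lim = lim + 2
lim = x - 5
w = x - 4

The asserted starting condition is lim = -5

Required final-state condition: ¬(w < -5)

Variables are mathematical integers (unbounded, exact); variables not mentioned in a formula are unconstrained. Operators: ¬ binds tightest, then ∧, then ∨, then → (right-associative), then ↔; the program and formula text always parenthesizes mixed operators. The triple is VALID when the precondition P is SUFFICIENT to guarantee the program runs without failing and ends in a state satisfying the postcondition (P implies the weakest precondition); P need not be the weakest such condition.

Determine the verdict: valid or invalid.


Working backward. After the program, ¬(w < -5) must hold.
Before w := x - 4: ¬(x < -1)
Before lim := x - 5: ¬(x < -1)
Before lim := lim + 2: ¬(x < -1)
Before x := 2*lim + 7: ¬(2*lim < -8)
Before x := x - 8: ¬(2*lim < -8)
Before w := x: ¬(2*lim < -8)
The weakest precondition is ¬(2*lim < -8).
Check whether lim = -5 implies it.
Countermodel: at the initial state lim = -5, the precondition holds but the weakest precondition fails.
Answer: invalid


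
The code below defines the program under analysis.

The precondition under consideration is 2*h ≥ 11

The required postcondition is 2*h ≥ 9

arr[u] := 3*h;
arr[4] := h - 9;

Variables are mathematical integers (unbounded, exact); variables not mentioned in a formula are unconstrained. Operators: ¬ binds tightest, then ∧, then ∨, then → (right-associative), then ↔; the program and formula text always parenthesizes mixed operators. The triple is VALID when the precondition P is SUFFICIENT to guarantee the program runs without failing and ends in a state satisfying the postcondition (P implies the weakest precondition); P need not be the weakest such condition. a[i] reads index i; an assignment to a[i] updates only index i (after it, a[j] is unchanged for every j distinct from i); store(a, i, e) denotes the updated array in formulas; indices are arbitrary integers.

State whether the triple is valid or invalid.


Working backward. After the program, 2*h ≥ 9 must hold.
Before arr[4] := h - 9: 2*h ≥ 9
Before arr[u] := 3*h: 2*h ≥ 9
The weakest precondition is 2*h ≥ 9.
Check whether 2*h ≥ 11 implies it.
Every state satisfying the precondition satisfies the weakest precondition: the implication holds.
Answer: valid


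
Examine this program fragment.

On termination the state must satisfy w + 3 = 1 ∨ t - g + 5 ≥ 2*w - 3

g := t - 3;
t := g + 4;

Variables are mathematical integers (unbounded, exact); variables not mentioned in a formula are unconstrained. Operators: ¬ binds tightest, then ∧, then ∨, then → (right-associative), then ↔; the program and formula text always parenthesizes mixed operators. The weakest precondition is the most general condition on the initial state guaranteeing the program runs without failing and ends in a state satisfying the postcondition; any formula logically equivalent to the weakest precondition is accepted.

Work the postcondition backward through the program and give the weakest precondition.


Working backward. After the program, the postcondition w + 3 = 1 ∨ t - g + 5 ≥ 2*w - 3 must hold; in canonical form it is w = -2 ∨ t ≥ g + 2*w - 8.
Before t := g + 4: w = -2 ∨ 2*w ≤ 12
Before g := t - 3: w = -2 ∨ 2*w ≤ 12
Answer: WP = w = -2 ∨ 2*w ≤ 12


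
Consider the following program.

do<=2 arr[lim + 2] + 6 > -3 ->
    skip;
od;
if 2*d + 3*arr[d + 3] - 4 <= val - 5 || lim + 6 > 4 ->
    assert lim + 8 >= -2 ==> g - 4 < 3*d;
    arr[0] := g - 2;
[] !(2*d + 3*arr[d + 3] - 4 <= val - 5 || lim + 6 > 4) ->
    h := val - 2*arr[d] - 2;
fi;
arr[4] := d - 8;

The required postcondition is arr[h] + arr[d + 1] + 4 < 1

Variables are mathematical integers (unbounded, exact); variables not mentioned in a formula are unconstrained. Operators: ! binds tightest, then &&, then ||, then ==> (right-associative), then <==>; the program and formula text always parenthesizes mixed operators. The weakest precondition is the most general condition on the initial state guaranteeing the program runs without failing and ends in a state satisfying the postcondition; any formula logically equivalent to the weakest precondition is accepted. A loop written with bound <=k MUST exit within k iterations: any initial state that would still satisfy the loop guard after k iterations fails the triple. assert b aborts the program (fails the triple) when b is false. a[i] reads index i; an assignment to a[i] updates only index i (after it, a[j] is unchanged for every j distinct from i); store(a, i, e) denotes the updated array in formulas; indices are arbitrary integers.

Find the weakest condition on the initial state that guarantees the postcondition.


Working backward. After the program, the postcondition arr[h] + arr[d + 1] + 4 < 1 must hold; in canonical form it is arr[d + 1] + arr[h] < -3.
Before arr[4] := d - 8: store(arr, 4, d - 8)[d + 1] + store(arr, 4, d - 8)[h] < -3
Then branch requires (lim >= -10 ==> g < 3*d + 4) && store(store(arr, 0, g - 2), 4, d - 8)[d + 1] + store(store(arr, 0, g - 2), 4, d - 8)[h] < -3; else branch requires store(arr, 4, d - 8)[d + 1] + store(arr, 4, d - 8)[-2*arr[d] + val - 2] < -3.
Before the if: ((3*arr[d + 3] + 2*d <= val - 1 || lim > -2) ==> ((lim >= -10 ==> g < 3*d + 4) && store(store(arr, 0, g - 2), 4, d - 8)[d + 1] + store(store(arr, 0, g - 2), 4, d - 8)[h] < -3)) && ((!(3*arr[d + 3] + 2*d <= val - 1 || lim > -2)) ==> store(arr, 4, d - 8)[d + 1] + store(arr, 4, d - 8)[-2*arr[d] + val - 2] < -3)
Before the loop (bound <=2), unroll the exhaustion recursion (WP_0 = exit-now case; WP_j = one more guarded iteration, up to j = 2):
  WP_0: (!(arr[lim + 2] > -9)) && ((3*arr[d + 3] + 2*d <= val - 1 || lim > -2) ==> ((lim >= -10 ==> g < 3*d + 4) && store(store(arr, 0, g - 2), 4, d - 8)[d + 1] + store(store(arr, 0, g - 2), 4, d - 8)[h] < -3)) && ((!(3*arr[d + 3] + 2*d <= val - 1 || lim > -2)) ==> store(arr, 4, d - 8)[d + 1] + store(arr, 4, d - 8)[-2*arr[d] + val - 2] < -3)
  WP_1: (arr[lim + 2] > -9 ==> ((!(arr[lim + 2] > -9)) && ((3*arr[d + 3] + 2*d <= val - 1 || lim > -2) ==> ((lim >= -10 ==> g < 3*d + 4) && store(store(arr, 0, g - 2), 4, d - 8)[d + 1] + store(store(arr, 0, g - 2), 4, d - 8)[h] < -3)) && ((!(3*arr[d + 3] + 2*d <= val - 1 || lim > -2)) ==> store(arr, 4, d - 8)[d + 1] + store(arr, 4, d - 8)[-2*arr[d] + val - 2] < -3))) && ((!(arr[lim + 2] > -9)) ==> (((3*arr[d + 3] + 2*d <= val - 1 || lim > -2) ==> ((lim >= -10 ==> g < 3*d + 4) && store(store(arr, 0, g - 2), 4, d - 8)[d + 1] + store(store(arr, 0, g - 2), 4, d - 8)[h] < -3)) && ((!(3*arr[d + 3] + 2*d <= val - 1 || lim > -2)) ==> store(arr, 4, d - 8)[d + 1] + store(arr, 4, d - 8)[-2*arr[d] + val - 2] < -3)))
  WP_2: (arr[lim + 2] > -9 ==> ((arr[lim + 2] > -9 ==> ((!(arr[lim + 2] > -9)) && ((3*arr[d + 3] + 2*d <= val - 1 || lim > -2) ==> ((lim >= -10 ==> g < 3*d + 4) && store(store(arr, 0, g - 2), 4, d - 8)[d + 1] + store(store(arr, 0, g - 2), 4, d - 8)[h] < -3)) && ((!(3*arr[d + 3] + 2*d <= val - 1 || lim > -2)) ==> store(arr, 4, d - 8)[d + 1] + store(arr, 4, d - 8)[-2*arr[d] + val - 2] < -3))) && ((!(arr[lim + 2] > -9)) ==> (((3*arr[d + 3] + 2*d <= val - 1 || lim > -2) ==> ((lim >= -10 ==> g < 3*d + 4) && store(store(arr, 0, g - 2), 4, d - 8)[d + 1] + store(store(arr, 0, g - 2), 4, d - 8)[h] < -3)) && ((!(3*arr[d + 3] + 2*d <= val - 1 || lim > -2)) ==> store(arr, 4, d - 8)[d + 1] + store(arr, 4, d - 8)[-2*arr[d] + val - 2] < -3))))) && ((!(arr[lim + 2] > -9)) ==> (((3*arr[d + 3] + 2*d <= val - 1 || lim > -2) ==> ((lim >= -10 ==> g < 3*d + 4) && store(store(arr, 0, g - 2), 4, d - 8)[d + 1] + store(store(arr, 0, g - 2), 4, d - 8)[h] < -3)) && ((!(3*arr[d + 3] + 2*d <= val - 1 || lim > -2)) ==> store(arr, 4, d - 8)[d + 1] + store(arr, 4, d - 8)[-2*arr[d] + val - 2] < -3)))
So before the loop: (arr[lim + 2] > -9 ==> ((arr[lim + 2] > -9 ==> ((!(arr[lim + 2] > -9)) && ((3*arr[d + 3] + 2*d <= val - 1 || lim > -2) ==> ((lim >= -10 ==> g < 3*d + 4) && store(store(arr, 0, g - 2), 4, d - 8)[d + 1] + store(store(arr, 0, g - 2), 4, d - 8)[h] < -3)) && ((!(3*arr[d + 3] + 2*d <= val - 1 || lim > -2)) ==> store(arr, 4, d - 8)[d + 1] + store(arr, 4, d - 8)[-2*arr[d] + val - 2] < -3))) && ((!(arr[lim + 2] > -9)) ==> (((3*arr[d + 3] + 2*d <= val - 1 || lim > -2) ==> ((lim >= -10 ==> g < 3*d + 4) && store(store(arr, 0, g - 2), 4, d - 8)[d + 1] + store(store(arr, 0, g - 2), 4, d - 8)[h] < -3)) && ((!(3*arr[d + 3] + 2*d <= val - 1 || lim > -2)) ==> store(arr, 4, d - 8)[d + 1] + store(arr, 4, d - 8)[-2*arr[d] + val - 2] < -3))))) && ((!(arr[lim + 2] > -9)) ==> (((3*arr[d + 3] + 2*d <= val - 1 || lim > -2) ==> ((lim >= -10 ==> g < 3*d + 4) && store(store(arr, 0, g - 2), 4, d - 8)[d + 1] + store(store(arr, 0, g - 2), 4, d - 8)[h] < -3)) && ((!(3*arr[d + 3] + 2*d <= val - 1 || lim > -2)) ==> store(arr, 4, d - 8)[d + 1] + store(arr, 4, d - 8)[-2*arr[d] + val - 2] < -3)))
Answer: WP = (arr[lim + 2] > -9 ==> ((arr[lim + 2] > -9 ==> ((!(arr[lim + 2] > -9)) && ((3*arr[d + 3] + 2*d <= val - 1 || lim > -2) ==> ((lim >= -10 ==> g < 3*d + 4) && store(store(arr, 0, g - 2), 4, d - 8)[d + 1] + store(store(arr, 0, g - 2), 4, d - 8)[h] < -3)) && ((!(3*arr[d + 3] + 2*d <= val - 1 || lim > -2)) ==> store(arr, 4, d - 8)[d + 1] + store(arr, 4, d - 8)[-2*arr[d] + val - 2] < -3))) && ((!(arr[lim + 2] > -9)) ==> (((3*arr[d + 3] + 2*d <= val - 1 || lim > -2) ==> ((lim >= -10 ==> g < 3*d + 4) && store(store(arr, 0, g - 2), 4, d - 8)[d + 1] + store(store(arr, 0, g - 2), 4, d - 8)[h] < -3)) && ((!(3*arr[d + 3] + 2*d <= val - 1 || lim > -2)) ==> store(arr, 4, d - 8)[d + 1] + store(arr, 4, d - 8)[-2*arr[d] + val - 2] < -3))))) && ((!(arr[lim + 2] > -9)) ==> (((3*arr[d + 3] + 2*d <= val - 1 || lim > -2) ==> ((lim >= -10 ==> g < 3*d + 4) && store(store(arr, 0, g - 2), 4, d - 8)[d + 1] + store(store(arr, 0, g - 2), 4, d - 8)[h] < -3)) && ((!(3*arr[d + 3] + 2*d <= val - 1 || lim > -2)) ==> store(arr, 4, d - 8)[d + 1] + store(arr, 4, d - 8)[-2*arr[d] + val - 2] < -3)))
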